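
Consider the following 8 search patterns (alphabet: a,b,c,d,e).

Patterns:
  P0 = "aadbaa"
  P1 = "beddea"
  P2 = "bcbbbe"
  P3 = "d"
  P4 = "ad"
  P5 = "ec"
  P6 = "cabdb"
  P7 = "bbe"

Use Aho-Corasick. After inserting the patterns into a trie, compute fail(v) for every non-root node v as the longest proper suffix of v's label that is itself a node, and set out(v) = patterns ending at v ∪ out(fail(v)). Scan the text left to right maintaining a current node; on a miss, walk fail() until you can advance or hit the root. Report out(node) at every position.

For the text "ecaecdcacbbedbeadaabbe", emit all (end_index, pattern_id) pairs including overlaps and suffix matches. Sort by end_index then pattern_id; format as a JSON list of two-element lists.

Build:
Trie nodes:
  n0 'ε': a→1 b→7 c→22 d→18 e→20
  n1 'a': a→2 d→19
  n2 'aa': d→3
  n3 'aad': b→4
  n4 'aadb': a→5
  n5 'aadba': a→6
  n6 'aadbaa': ·  ←P0
  n7 'b': b→27 c→13 e→8
  n8 'be': d→9
  n9 'bed': d→10
  n10 'bedd': e→11
  n11 'bedde': a→12
  n12 'beddea': ·  ←P1
  n13 'bc': b→14
  n14 'bcb': b→15
  n15 'bcbb': b→16
  n16 'bcbbb': e→17
  n17 'bcbbbe': ·  ←P2
  n18 'd': ·  ←P3
  n19 'ad': ·  ←P4
  n20 'e': c→21
  n21 'ec': ·  ←P5
  n22 'c': a→23
  n23 'ca': b→24
  n24 'cab': d→25
  n25 'cabd': b→26
  n26 'cabdb': ·  ←P6
  n27 'bb': e→28
  n28 'bbe': ·  ←P7

Failure links (BFS by depth):
  n1('a'): parent n0 fail=0; on 'a' 0 → fail=0;  out ∅∪∅=∅
  n7('b'): parent n0 fail=0; on 'b' 0 → fail=0;  out ∅∪∅=∅
  n18('d'): parent n0 fail=0; on 'd' 0 → fail=0;  out {3}∪∅={3}
  n20('e'): parent n0 fail=0; on 'e' 0 → fail=0;  out ∅∪∅=∅
  n22('c'): parent n0 fail=0; on 'c' 0 → fail=0;  out ∅∪∅=∅
  n2('aa'): parent n1 fail=0; on 'a' 0 → fail=1;  out ∅∪∅=∅
  n8('be'): parent n7 fail=0; on 'e' 0 → fail=20;  out ∅∪∅=∅
  n13('bc'): parent n7 fail=0; on 'c' 0 → fail=22;  out ∅∪∅=∅
  n19('ad'): parent n1 fail=0; on 'd' 0 → fail=18;  out {4}∪{3}={3,4}
  n21('ec'): parent n20 fail=0; on 'c' 0 → fail=22;  out {5}∪∅={5}
  n23('ca'): parent n22 fail=0; on 'a' 0 → fail=1;  out ∅∪∅=∅
  n27('bb'): parent n7 fail=0; on 'b' 0 → fail=7;  out ∅∪∅=∅
  n3('aad'): parent n2 fail=1; on 'd' 1 → fail=19;  out ∅∪{3,4}={3,4}
  n9('bed'): parent n8 fail=20; on 'd' 20→0 → fail=18;  out ∅∪{3}={3}
  n14('bcb'): parent n13 fail=22; on 'b' 22→0 → fail=7;  out ∅∪∅=∅
  n24('cab'): parent n23 fail=1; on 'b' 1→0 → fail=7;  out ∅∪∅=∅
  n28('bbe'): parent n27 fail=7; on 'e' 7 → fail=8;  out {7}∪∅={7}
  n4('aadb'): parent n3 fail=19; on 'b' 19→18→0 → fail=7;  out ∅∪∅=∅
  n10('bedd'): parent n9 fail=18; on 'd' 18→0 → fail=18;  out ∅∪{3}={3}
  n15('bcbb'): parent n14 fail=7; on 'b' 7 → fail=27;  out ∅∪∅=∅
  n25('cabd'): parent n24 fail=7; on 'd' 7→0 → fail=18;  out ∅∪{3}={3}
  n5('aadba'): parent n4 fail=7; on 'a' 7→0 → fail=1;  out ∅∪∅=∅
  n11('bedde'): parent n10 fail=18; on 'e' 18→0 → fail=20;  out ∅∪∅=∅
  n16('bcbbb'): parent n15 fail=27; on 'b' 27→7 → fail=27;  out ∅∪∅=∅
  n26('cabdb'): parent n25 fail=18; on 'b' 18→0 → fail=7;  out {6}∪∅={6}
  n6('aadbaa'): parent n5 fail=1; on 'a' 1 → fail=2;  out {0}∪∅={0}
  n12('beddea'): parent n11 fail=20; on 'a' 20→0 → fail=1;  out {1}∪∅={1}
  n17('bcbbbe'): parent n16 fail=27; on 'e' 27 → fail=28;  out {2}∪{7}={2,7}

Text stream:
i=0 'e': node 0→20
i=1 'c': node 20→21  emit P5@[0:1]
i=2 'a': node 21→23 ·f
i=3 'e': node 23→20 ·f
i=4 'c': node 20→21  emit P5@[3:4]
i=5 'd': node 21→18 ·f  emit P3@[5:5]
i=6 'c': node 18→22 ·f
i=7 'a': node 22→23
i=8 'c': node 23→22 ·f
i=9 'b': node 22→7 ·f
i=10 'b': node 7→27
i=11 'e': node 27→28  emit P7@[9:11]
i=12 'd': node 28→9 ·f  emit P3@[12:12]
i=13 'b': node 9→7 ·f
i=14 'e': node 7→8
i=15 'a': node 8→1 ·f
i=16 'd': node 1→19  emit P3@[16:16],P4@[15:16]
i=17 'a': node 19→1 ·f
i=18 'a': node 1→2
i=19 'b': node 2→7 ·f
i=20 'b': node 7→27
i=21 'e': node 27→28  emit P7@[19:21]

All matches (sorted): [[1,5],[4,5],[5,3],[11,7],[12,3],[16,3],[16,4],[21,7]]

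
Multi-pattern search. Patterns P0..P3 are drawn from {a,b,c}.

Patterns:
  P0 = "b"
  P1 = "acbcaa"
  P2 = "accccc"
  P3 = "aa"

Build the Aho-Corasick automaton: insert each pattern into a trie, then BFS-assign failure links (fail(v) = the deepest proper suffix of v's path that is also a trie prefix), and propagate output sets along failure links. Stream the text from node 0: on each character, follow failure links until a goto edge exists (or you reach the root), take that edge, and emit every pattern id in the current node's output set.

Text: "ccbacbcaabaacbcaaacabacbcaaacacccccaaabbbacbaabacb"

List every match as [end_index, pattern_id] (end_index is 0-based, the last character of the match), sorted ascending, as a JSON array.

Build:
Trie (insert patterns):
  0='ε' goto a→2 b→1
  1='b' goto ·  ←P0
  2='a' goto a→12 c→3
  3='ac' goto b→4 c→8
  4='acb' goto c→5
  5='acbc' goto a→6
  6='acbca' goto a→7
  7='acbcaa' goto ·  ←P1
  8='acc' goto c→9
  9='accc' goto c→10
  10='acccc' goto c→11
  11='accccc' goto ·  ←P2
  12='aa' goto ·  ←P3

Failure links (BFS by depth):
  fail(1) 'b': from fail(0)=0 chase 'b': 0 ⇒ 0;  out={0}∪out(0)={0}
  fail(2) 'a': from fail(0)=0 chase 'a': 0 ⇒ 0;  out=∅∪out(0)=∅
  fail(3) 'ac': from fail(2)=0 chase 'c': 0 ⇒ 0;  out=∅∪out(0)=∅
  fail(12) 'aa': from fail(2)=0 chase 'a': 0 ⇒ 2;  out={3}∪out(2)={3}
  fail(4) 'acb': from fail(3)=0 chase 'b': 0 ⇒ 1;  out=∅∪out(1)={0}
  fail(8) 'acc': from fail(3)=0 chase 'c': 0 ⇒ 0;  out=∅∪out(0)=∅
  fail(5) 'acbc': from fail(4)=1 chase 'c': 1→0 ⇒ 0;  out=∅∪out(0)=∅
  fail(9) 'accc': from fail(8)=0 chase 'c': 0 ⇒ 0;  out=∅∪out(0)=∅
  fail(6) 'acbca': from fail(5)=0 chase 'a': 0 ⇒ 2;  out=∅∪out(2)=∅
  fail(10) 'acccc': from fail(9)=0 chase 'c': 0 ⇒ 0;  out=∅∪out(0)=∅
  fail(7) 'acbcaa': from fail(6)=2 chase 'a': 2 ⇒ 12;  out={1}∪out(12)={1,3}
  fail(11) 'accccc': from fail(10)=0 chase 'c': 0 ⇒ 0;  out={2}∪out(0)={2}

Run:
[0] read 'c'  n0⇒n0
[1] read 'c'  n0⇒n0
[2] read 'b'  n0⇒n1  emit P0@[2:2]
[3] read 'a'  n1⇒n2 (fail-walked)
[4] read 'c'  n2⇒n3
[5] read 'b'  n3⇒n4  emit P0@[5:5]
[6] read 'c'  n4⇒n5
[7] read 'a'  n5⇒n6
[8] read 'a'  n6⇒n7  emit P1@[3:8],P3@[7:8]
[9] read 'b'  n7⇒n1 (fail-walked)  emit P0@[9:9]
[10] read 'a'  n1⇒n2 (fail-walked)
[11] read 'a'  n2⇒n12  emit P3@[10:11]
[12] read 'c'  n12⇒n3 (fail-walked)
[13] read 'b'  n3⇒n4  emit P0@[13:13]
[14] read 'c'  n4⇒n5
[15] read 'a'  n5⇒n6
[16] read 'a'  n6⇒n7  emit P1@[11:16],P3@[15:16]
[17] read 'a'  n7⇒n12 (fail-walked)  emit P3@[16:17]
[18] read 'c'  n12⇒n3 (fail-walked)
[19] read 'a'  n3⇒n2 (fail-walked)
[20] read 'b'  n2⇒n1 (fail-walked)  emit P0@[20:20]
[21] read 'a'  n1⇒n2 (fail-walked)
[22] read 'c'  n2⇒n3
[23] read 'b'  n3⇒n4  emit P0@[23:23]
[24] read 'c'  n4⇒n5
[25] read 'a'  n5⇒n6
[26] read 'a'  n6⇒n7  emit P1@[21:26],P3@[25:26]
[27] read 'a'  n7⇒n12 (fail-walked)  emit P3@[26:27]
[28] read 'c'  n12⇒n3 (fail-walked)
[29] read 'a'  n3⇒n2 (fail-walked)
[30] read 'c'  n2⇒n3
[31] read 'c'  n3⇒n8
[32] read 'c'  n8⇒n9
[33] read 'c'  n9⇒n10
[34] read 'c'  n10⇒n11  emit P2@[29:34]
[35] read 'a'  n11⇒n2 (fail-walked)
[36] read 'a'  n2⇒n12  emit P3@[35:36]
[37] read 'a'  n12⇒n12 (fail-walked)  emit P3@[36:37]
[38] read 'b'  n12⇒n1 (fail-walked)  emit P0@[38:38]
[39] read 'b'  n1⇒n1 (fail-walked)  emit P0@[39:39]
[40] read 'b'  n1⇒n1 (fail-walked)  emit P0@[40:40]
[41] read 'a'  n1⇒n2 (fail-walked)
[42] read 'c'  n2⇒n3
[43] read 'b'  n3⇒n4  emit P0@[43:43]
[44] read 'a'  n4⇒n2 (fail-walked)
[45] read 'a'  n2⇒n12  emit P3@[44:45]
[46] read 'b'  n12⇒n1 (fail-walked)  emit P0@[46:46]
[47] read 'a'  n1⇒n2 (fail-walked)
[48] read 'c'  n2⇒n3
[49] read 'b'  n3⇒n4  emit P0@[49:49]

All matches (sorted): [[2,0],[5,0],[8,1],[8,3],[9,0],[11,3],[13,0],[16,1],[16,3],[17,3],[20,0],[23,0],[26,1],[26,3],[27,3],[34,2],[36,3],[37,3],[38,0],[39,0],[40,0],[43,0],[45,3],[46,0],[49,0]]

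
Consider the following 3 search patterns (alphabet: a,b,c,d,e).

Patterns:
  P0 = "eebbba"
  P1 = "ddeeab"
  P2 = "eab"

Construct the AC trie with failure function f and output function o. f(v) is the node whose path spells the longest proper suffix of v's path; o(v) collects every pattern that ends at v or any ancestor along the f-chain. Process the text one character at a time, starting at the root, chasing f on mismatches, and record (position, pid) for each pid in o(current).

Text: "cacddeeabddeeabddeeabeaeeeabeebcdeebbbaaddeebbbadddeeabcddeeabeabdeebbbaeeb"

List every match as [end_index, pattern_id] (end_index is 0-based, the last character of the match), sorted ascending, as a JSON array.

Build automaton:
Trie nodes:
  n0 'ε': d→7 e→1
  n1 'e': a→13 e→2
  n2 'ee': b→3
  n3 'eeb': b→4
  n4 'eebb': b→5
  n5 'eebbb': a→6
  n6 'eebbba': ·  ←P0
  n7 'd': d→8
  n8 'dd': e→9
  n9 'dde': e→10
  n10 'ddee': a→11
  n11 'ddeea': b→12
  n12 'ddeeab': ·  ←P1
  n13 'ea': b→14
  n14 'eab': ·  ←P2

BFS fail/out derivation:
  n1('e'): parent n0 fail=0; on 'e' 0 → fail=0;  out ∅∪∅=∅
  n7('d'): parent n0 fail=0; on 'd' 0 → fail=0;  out ∅∪∅=∅
  n2('ee'): parent n1 fail=0; on 'e' 0 → fail=1;  out ∅∪∅=∅
  n8('dd'): parent n7 fail=0; on 'd' 0 → fail=7;  out ∅∪∅=∅
  n13('ea'): parent n1 fail=0; on 'a' 0 → fail=0;  out ∅∪∅=∅
  n3('eeb'): parent n2 fail=1; on 'b' 1→0 → fail=0;  out ∅∪∅=∅
  n9('dde'): parent n8 fail=7; on 'e' 7→0 → fail=1;  out ∅∪∅=∅
  n14('eab'): parent n13 fail=0; on 'b' 0 → fail=0;  out {2}∪∅={2}
  n4('eebb'): parent n3 fail=0; on 'b' 0 → fail=0;  out ∅∪∅=∅
  n10('ddee'): parent n9 fail=1; on 'e' 1 → fail=2;  out ∅∪∅=∅
  n5('eebbb'): parent n4 fail=0; on 'b' 0 → fail=0;  out ∅∪∅=∅
  n11('ddeea'): parent n10 fail=2; on 'a' 2→1 → fail=13;  out ∅∪∅=∅
  n6('eebbba'): parent n5 fail=0; on 'a' 0 → fail=0;  out {0}∪∅={0}
  n12('ddeeab'): parent n11 fail=13; on 'b' 13 → fail=14;  out {1}∪{2}={1,2}

Text stream:
[0] read 'c'  n0⇒n0
[1] read 'a'  n0⇒n0
[2] read 'c'  n0⇒n0
[3] read 'd'  n0⇒n7
[4] read 'd'  n7⇒n8
[5] read 'e'  n8⇒n9
[6] read 'e'  n9⇒n10
[7] read 'a'  n10⇒n11
[8] read 'b'  n11⇒n12  → match P1@[3:8],P2@[6:8]
[9] read 'd'  n12⇒n7 ·f
[10] read 'd'  n7⇒n8
[11] read 'e'  n8⇒n9
[12] read 'e'  n9⇒n10
[13] read 'a'  n10⇒n11
[14] read 'b'  n11⇒n12  → match P1@[9:14],P2@[12:14]
[15] read 'd'  n12⇒n7 ·f
[16] read 'd'  n7⇒n8
[17] read 'e'  n8⇒n9
[18] read 'e'  n9⇒n10
[19] read 'a'  n10⇒n11
[20] read 'b'  n11⇒n12  → match P1@[15:20],P2@[18:20]
[21] read 'e'  n12⇒n1 ·f
[22] read 'a'  n1⇒n13
[23] read 'e'  n13⇒n1 ·f
[24] read 'e'  n1⇒n2
[25] read 'e'  n2⇒n2 ·f
[26] read 'a'  n2⇒n13 ·f
[27] read 'b'  n13⇒n14  → match P2@[25:27]
[28] read 'e'  n14⇒n1 ·f
[29] read 'e'  n1⇒n2
[30] read 'b'  n2⇒n3
[31] read 'c'  n3⇒n0 ·f
[32] read 'd'  n0⇒n7
[33] read 'e'  n7⇒n1 ·f
[34] read 'e'  n1⇒n2
[35] read 'b'  n2⇒n3
[36] read 'b'  n3⇒n4
[37] read 'b'  n4⇒n5
[38] read 'a'  n5⇒n6  → match P0@[33:38]
[39] read 'a'  n6⇒n0 ·f
[40] read 'd'  n0⇒n7
[41] read 'd'  n7⇒n8
[42] read 'e'  n8⇒n9
[43] read 'e'  n9⇒n10
[44] read 'b'  n10⇒n3 ·f
[45] read 'b'  n3⇒n4
[46] read 'b'  n4⇒n5
[47] read 'a'  n5⇒n6  → match P0@[42:47]
[48] read 'd'  n6⇒n7 ·f
[49] read 'd'  n7⇒n8
[50] read 'd'  n8⇒n8 ·f
[51] read 'e'  n8⇒n9
[52] read 'e'  n9⇒n10
[53] read 'a'  n10⇒n11
[54] read 'b'  n11⇒n12  → match P1@[49:54],P2@[52:54]
[55] read 'c'  n12⇒n0 ·f
[56] read 'd'  n0⇒n7
[57] read 'd'  n7⇒n8
[58] read 'e'  n8⇒n9
[59] read 'e'  n9⇒n10
[60] read 'a'  n10⇒n11
[61] read 'b'  n11⇒n12  → match P1@[56:61],P2@[59:61]
[62] read 'e'  n12⇒n1 ·f
[63] read 'a'  n1⇒n13
[64] read 'b'  n13⇒n14  → match P2@[62:64]
[65] read 'd'  n14⇒n7 ·f
[66] read 'e'  n7⇒n1 ·f
[67] read 'e'  n1⇒n2
[68] read 'b'  n2⇒n3
[69] read 'b'  n3⇒n4
[70] read 'b'  n4⇒n5
[71] read 'a'  n5⇒n6  → match P0@[66:71]
[72] read 'e'  n6⇒n1 ·f
[73] read 'e'  n1⇒n2
[74] read 'b'  n2⇒n3

Result: [[8,1],[8,2],[14,1],[14,2],[20,1],[20,2],[27,2],[38,0],[47,0],[54,1],[54,2],[61,1],[61,2],[64,2],[71,0]]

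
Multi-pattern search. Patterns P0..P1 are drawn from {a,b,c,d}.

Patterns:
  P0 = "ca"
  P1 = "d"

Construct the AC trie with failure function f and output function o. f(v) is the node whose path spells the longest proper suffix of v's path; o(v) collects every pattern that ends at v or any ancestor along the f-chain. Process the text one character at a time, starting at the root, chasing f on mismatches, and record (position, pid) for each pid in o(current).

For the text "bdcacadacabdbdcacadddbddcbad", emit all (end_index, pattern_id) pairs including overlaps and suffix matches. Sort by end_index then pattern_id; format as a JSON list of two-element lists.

Construct AC machine:
Trie nodes:
  n0 'ε': c→1 d→3
  n1 'c': a→2
  n2 'ca': ·  ←P0
  n3 'd': ·  ←P1

BFS fail/out derivation:
  fail(1) 'c': from fail(0)=0 chase 'c': 0 ⇒ 0;  out=∅∪out(0)=∅
  fail(3) 'd': from fail(0)=0 chase 'd': 0 ⇒ 0;  out={1}∪out(0)={1}
  fail(2) 'ca': from fail(1)=0 chase 'a': 0 ⇒ 0;  out={0}∪out(0)={0}

Scan:
[0] read 'b'  n0⇒n0
[1] read 'd'  n0⇒n3  → match P1@[1:1]
[2] read 'c'  n3⇒n1 (via fail)
[3] read 'a'  n1⇒n2  → match P0@[2:3]
[4] read 'c'  n2⇒n1 (via fail)
[5] read 'a'  n1⇒n2  → match P0@[4:5]
[6] read 'd'  n2⇒n3 (via fail)  → match P1@[6:6]
[7] read 'a'  n3⇒n0 (via fail)
[8] read 'c'  n0⇒n1
[9] read 'a'  n1⇒n2  → match P0@[8:9]
[10] read 'b'  n2⇒n0 (via fail)
[11] read 'd'  n0⇒n3  → match P1@[11:11]
[12] read 'b'  n3⇒n0 (via fail)
[13] read 'd'  n0⇒n3  → match P1@[13:13]
[14] read 'c'  n3⇒n1 (via fail)
[15] read 'a'  n1⇒n2  → match P0@[14:15]
[16] read 'c'  n2⇒n1 (via fail)
[17] read 'a'  n1⇒n2  → match P0@[16:17]
[18] read 'd'  n2⇒n3 (via fail)  → match P1@[18:18]
[19] read 'd'  n3⇒n3 (via fail)  → match P1@[19:19]
[20] read 'd'  n3⇒n3 (via fail)  → match P1@[20:20]
[21] read 'b'  n3⇒n0 (via fail)
[22] read 'd'  n0⇒n3  → match P1@[22:22]
[23] read 'd'  n3⇒n3 (via fail)  → match P1@[23:23]
[24] read 'c'  n3⇒n1 (via fail)
[25] read 'b'  n1⇒n0 (via fail)
[26] read 'a'  n0⇒n0
[27] read 'd'  n0⇒n3  → match P1@[27:27]

Matches: [[1,1],[3,0],[5,0],[6,1],[9,0],[11,1],[13,1],[15,0],[17,0],[18,1],[19,1],[20,1],[22,1],[23,1],[27,1]]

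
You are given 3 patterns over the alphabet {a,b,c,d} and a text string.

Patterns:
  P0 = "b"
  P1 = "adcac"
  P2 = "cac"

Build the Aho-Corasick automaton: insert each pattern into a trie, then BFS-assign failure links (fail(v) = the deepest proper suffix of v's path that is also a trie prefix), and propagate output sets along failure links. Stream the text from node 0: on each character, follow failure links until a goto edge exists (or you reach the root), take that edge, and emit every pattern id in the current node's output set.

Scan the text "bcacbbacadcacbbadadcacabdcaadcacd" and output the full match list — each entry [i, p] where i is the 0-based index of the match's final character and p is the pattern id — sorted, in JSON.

Build automaton:
Trie nodes:
  0='ε' goto a→2 b→1 c→7
  1='b' goto ·  [P0 ends]
  2='a' goto d→3
  3='ad' goto c→4
  4='adc' goto a→5
  5='adca' goto c→6
  6='adcac' goto ·  [P1 ends]
  7='c' goto a→8
  8='ca' goto c→9
  9='cac' goto ·  [P2 ends]

BFS fail/out derivation:
  fail(1) 'b': from fail(0)=0 chase 'b': 0 ⇒ 0;  out={0}∪out(0)={0}
  fail(2) 'a': from fail(0)=0 chase 'a': 0 ⇒ 0;  out=∅∪out(0)=∅
  fail(7) 'c': from fail(0)=0 chase 'c': 0 ⇒ 0;  out=∅∪out(0)=∅
  fail(3) 'ad': from fail(2)=0 chase 'd': 0 ⇒ 0;  out=∅∪out(0)=∅
  fail(8) 'ca': from fail(7)=0 chase 'a': 0 ⇒ 2;  out=∅∪out(2)=∅
  fail(4) 'adc': from fail(3)=0 chase 'c': 0 ⇒ 7;  out=∅∪out(7)=∅
  fail(9) 'cac': from fail(8)=2 chase 'c': 2→0 ⇒ 7;  out={2}∪out(7)={2}
  fail(5) 'adca': from fail(4)=7 chase 'a': 7 ⇒ 8;  out=∅∪out(8)=∅
  fail(6) 'adcac': from fail(5)=8 chase 'c': 8 ⇒ 9;  out={1}∪out(9)={1,2}

Scan:
i=0 'b': node 0→1  → match P0@[0:0]
i=1 'c': node 1→7 (via fail)
i=2 'a': node 7→8
i=3 'c': node 8→9  → match P2@[1:3]
i=4 'b': node 9→1 (via fail)  → match P0@[4:4]
i=5 'b': node 1→1 (via fail)  → match P0@[5:5]
i=6 'a': node 1→2 (via fail)
i=7 'c': node 2→7 (via fail)
i=8 'a': node 7→8
i=9 'd': node 8→3 (via fail)
i=10 'c': node 3→4
i=11 'a': node 4→5
i=12 'c': node 5→6  → match P1@[8:12],P2@[10:12]
i=13 'b': node 6→1 (via fail)  → match P0@[13:13]
i=14 'b': node 1→1 (via fail)  → match P0@[14:14]
i=15 'a': node 1→2 (via fail)
i=16 'd': node 2→3
i=17 'a': node 3→2 (via fail)
i=18 'd': node 2→3
i=19 'c': node 3→4
i=20 'a': node 4→5
i=21 'c': node 5→6  → match P1@[17:21],P2@[19:21]
i=22 'a': node 6→8 (via fail)
i=23 'b': node 8→1 (via fail)  → match P0@[23:23]
i=24 'd': node 1→0 (via fail)
i=25 'c': node 0→7
i=26 'a': node 7→8
i=27 'a': node 8→2 (via fail)
i=28 'd': node 2→3
i=29 'c': node 3→4
i=30 'a': node 4→5
i=31 'c': node 5→6  → match P1@[27:31],P2@[29:31]
i=32 'd': node 6→0 (via fail)

All matches (sorted): [[0,0],[3,2],[4,0],[5,0],[12,1],[12,2],[13,0],[14,0],[21,1],[21,2],[23,0],[31,1],[31,2]]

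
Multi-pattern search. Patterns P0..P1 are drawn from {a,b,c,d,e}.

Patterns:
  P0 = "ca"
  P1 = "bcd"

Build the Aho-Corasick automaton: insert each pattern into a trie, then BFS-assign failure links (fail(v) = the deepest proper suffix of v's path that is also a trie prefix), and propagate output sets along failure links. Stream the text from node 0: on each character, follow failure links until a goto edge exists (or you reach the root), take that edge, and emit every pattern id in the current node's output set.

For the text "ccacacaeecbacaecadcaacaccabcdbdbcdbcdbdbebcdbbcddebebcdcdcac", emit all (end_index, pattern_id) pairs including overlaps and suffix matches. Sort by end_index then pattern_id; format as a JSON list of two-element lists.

Build automaton:
Trie nodes:
  0='ε' goto b→3 c→1
  1='c' goto a→2
  2='ca' goto ·  ←P0
  3='b' goto c→4
  4='bc' goto d→5
  5='bcd' goto ·  ←P1

BFS fail/out derivation:
  n1('c'): parent n0 fail=0; on 'c' 0 → fail=0;  out ∅∪∅=∅
  n3('b'): parent n0 fail=0; on 'b' 0 → fail=0;  out ∅∪∅=∅
  n2('ca'): parent n1 fail=0; on 'a' 0 → fail=0;  out {0}∪∅={0}
  n4('bc'): parent n3 fail=0; on 'c' 0 → fail=1;  out ∅∪∅=∅
  n5('bcd'): parent n4 fail=1; on 'd' 1→0 → fail=0;  out {1}∪∅={1}

Scan:
[0] read 'c'  n0⇒n1
[1] read 'c'  n1⇒n1 (via fail)
[2] read 'a'  n1⇒n2  ** P0@[1:2]
[3] read 'c'  n2⇒n1 (via fail)
[4] read 'a'  n1⇒n2  ** P0@[3:4]
[5] read 'c'  n2⇒n1 (via fail)
[6] read 'a'  n1⇒n2  ** P0@[5:6]
[7] read 'e'  n2⇒n0 (via fail)
[8] read 'e'  n0⇒n0
[9] read 'c'  n0⇒n1
[10] read 'b'  n1⇒n3 (via fail)
[11] read 'a'  n3⇒n0 (via fail)
[12] read 'c'  n0⇒n1
[13] read 'a'  n1⇒n2  ** P0@[12:13]
[14] read 'e'  n2⇒n0 (via fail)
[15] read 'c'  n0⇒n1
[16] read 'a'  n1⇒n2  ** P0@[15:16]
[17] read 'd'  n2⇒n0 (via fail)
[18] read 'c'  n0⇒n1
[19] read 'a'  n1⇒n2  ** P0@[18:19]
[20] read 'a'  n2⇒n0 (via fail)
[21] read 'c'  n0⇒n1
[22] read 'a'  n1⇒n2  ** P0@[21:22]
[23] read 'c'  n2⇒n1 (via fail)
[24] read 'c'  n1⇒n1 (via fail)
[25] read 'a'  n1⇒n2  ** P0@[24:25]
[26] read 'b'  n2⇒n3 (via fail)
[27] read 'c'  n3⇒n4
[28] read 'd'  n4⇒n5  ** P1@[26:28]
[29] read 'b'  n5⇒n3 (via fail)
[30] read 'd'  n3⇒n0 (via fail)
[31] read 'b'  n0⇒n3
[32] read 'c'  n3⇒n4
[33] read 'd'  n4⇒n5  ** P1@[31:33]
[34] read 'b'  n5⇒n3 (via fail)
[35] read 'c'  n3⇒n4
[36] read 'd'  n4⇒n5  ** P1@[34:36]
[37] read 'b'  n5⇒n3 (via fail)
[38] read 'd'  n3⇒n0 (via fail)
[39] read 'b'  n0⇒n3
[40] read 'e'  n3⇒n0 (via fail)
[41] read 'b'  n0⇒n3
[42] read 'c'  n3⇒n4
[43] read 'd'  n4⇒n5  ** P1@[41:43]
[44] read 'b'  n5⇒n3 (via fail)
[45] read 'b'  n3⇒n3 (via fail)
[46] read 'c'  n3⇒n4
[47] read 'd'  n4⇒n5  ** P1@[45:47]
[48] read 'd'  n5⇒n0 (via fail)
[49] read 'e'  n0⇒n0
[50] read 'b'  n0⇒n3
[51] read 'e'  n3⇒n0 (via fail)
[52] read 'b'  n0⇒n3
[53] read 'c'  n3⇒n4
[54] read 'd'  n4⇒n5  ** P1@[52:54]
[55] read 'c'  n5⇒n1 (via fail)
[56] read 'd'  n1⇒n0 (via fail)
[57] read 'c'  n0⇒n1
[58] read 'a'  n1⇒n2  ** P0@[57:58]
[59] read 'c'  n2⇒n1 (via fail)

All matches (sorted): [[2,0],[4,0],[6,0],[13,0],[16,0],[19,0],[22,0],[25,0],[28,1],[33,1],[36,1],[43,1],[47,1],[54,1],[58,0]]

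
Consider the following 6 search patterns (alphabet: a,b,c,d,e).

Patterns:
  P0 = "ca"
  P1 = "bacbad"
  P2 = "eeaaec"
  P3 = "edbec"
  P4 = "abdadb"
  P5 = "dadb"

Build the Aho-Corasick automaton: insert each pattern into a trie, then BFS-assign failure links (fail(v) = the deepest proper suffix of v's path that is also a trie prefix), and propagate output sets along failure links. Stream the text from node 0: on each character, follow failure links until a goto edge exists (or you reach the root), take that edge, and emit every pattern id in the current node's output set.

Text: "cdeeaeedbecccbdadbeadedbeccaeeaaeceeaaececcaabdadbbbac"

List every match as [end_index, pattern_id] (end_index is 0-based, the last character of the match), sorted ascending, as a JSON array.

Build automaton:
Trie nodes:
  0='ε' goto a→19 b→3 c→1 d→25 e→9
  1='c' goto a→2
  2='ca' goto ·  [P0 ends]
  3='b' goto a→4
  4='ba' goto c→5
  5='bac' goto b→6
  6='bacb' goto a→7
  7='bacba' goto d→8
  8='bacbad' goto ·  [P1 ends]
  9='e' goto d→15 e→10
  10='ee' goto a→11
  11='eea' goto a→12
  12='eeaa' goto e→13
  13='eeaae' goto c→14
  14='eeaaec' goto ·  [P2 ends]
  15='ed' goto b→16
  16='edb' goto e→17
  17='edbe' goto c→18
  18='edbec' goto ·  [P3 ends]
  19='a' goto b→20
  20='ab' goto d→21
  21='abd' goto a→22
  22='abda' goto d→23
  23='abdad' goto b→24
  24='abdadb' goto ·  [P4 ends]
  25='d' goto a→26
  26='da' goto d→27
  27='dad' goto b→28
  28='dadb' goto ·  [P5 ends]

Failure links (BFS by depth):
  fail(1) 'c': from fail(0)=0 chase 'c': 0 ⇒ 0;  out=∅∪out(0)=∅
  fail(3) 'b': from fail(0)=0 chase 'b': 0 ⇒ 0;  out=∅∪out(0)=∅
  fail(9) 'e': from fail(0)=0 chase 'e': 0 ⇒ 0;  out=∅∪out(0)=∅
  fail(19) 'a': from fail(0)=0 chase 'a': 0 ⇒ 0;  out=∅∪out(0)=∅
  fail(25) 'd': from fail(0)=0 chase 'd': 0 ⇒ 0;  out=∅∪out(0)=∅
  fail(2) 'ca': from fail(1)=0 chase 'a': 0 ⇒ 19;  out={0}∪out(19)={0}
  fail(4) 'ba': from fail(3)=0 chase 'a': 0 ⇒ 19;  out=∅∪out(19)=∅
  fail(10) 'ee': from fail(9)=0 chase 'e': 0 ⇒ 9;  out=∅∪out(9)=∅
  fail(15) 'ed': from fail(9)=0 chase 'd': 0 ⇒ 25;  out=∅∪out(25)=∅
  fail(20) 'ab': from fail(19)=0 chase 'b': 0 ⇒ 3;  out=∅∪out(3)=∅
  fail(26) 'da': from fail(25)=0 chase 'a': 0 ⇒ 19;  out=∅∪out(19)=∅
  fail(5) 'bac': from fail(4)=19 chase 'c': 19→0 ⇒ 1;  out=∅∪out(1)=∅
  fail(11) 'eea': from fail(10)=9 chase 'a': 9→0 ⇒ 19;  out=∅∪out(19)=∅
  fail(16) 'edb': from fail(15)=25 chase 'b': 25→0 ⇒ 3;  out=∅∪out(3)=∅
  fail(21) 'abd': from fail(20)=3 chase 'd': 3→0 ⇒ 25;  out=∅∪out(25)=∅
  fail(27) 'dad': from fail(26)=19 chase 'd': 19→0 ⇒ 25;  out=∅∪out(25)=∅
  fail(6) 'bacb': from fail(5)=1 chase 'b': 1→0 ⇒ 3;  out=∅∪out(3)=∅
  fail(12) 'eeaa': from fail(11)=19 chase 'a': 19→0 ⇒ 19;  out=∅∪out(19)=∅
  fail(17) 'edbe': from fail(16)=3 chase 'e': 3→0 ⇒ 9;  out=∅∪out(9)=∅
  fail(22) 'abda': from fail(21)=25 chase 'a': 25 ⇒ 26;  out=∅∪out(26)=∅
  fail(28) 'dadb': from fail(27)=25 chase 'b': 25→0 ⇒ 3;  out={5}∪out(3)={5}
  fail(7) 'bacba': from fail(6)=3 chase 'a': 3 ⇒ 4;  out=∅∪out(4)=∅
  fail(13) 'eeaae': from fail(12)=19 chase 'e': 19→0 ⇒ 9;  out=∅∪out(9)=∅
  fail(18) 'edbec': from fail(17)=9 chase 'c': 9→0 ⇒ 1;  out={3}∪out(1)={3}
  fail(23) 'abdad': from fail(22)=26 chase 'd': 26 ⇒ 27;  out=∅∪out(27)=∅
  fail(8) 'bacbad': from fail(7)=4 chase 'd': 4→19→0 ⇒ 25;  out={1}∪out(25)={1}
  fail(14) 'eeaaec': from fail(13)=9 chase 'c': 9→0 ⇒ 1;  out={2}∪out(1)={2}
  fail(24) 'abdadb': from fail(23)=27 chase 'b': 27 ⇒ 28;  out={4}∪out(28)={4,5}

Text stream:
i=0 'c': node 0→1
i=1 'd': node 1→25 (via fail)
i=2 'e': node 25→9 (via fail)
i=3 'e': node 9→10
i=4 'a': node 10→11
i=5 'e': node 11→9 (via fail)
i=6 'e': node 9→10
i=7 'd': node 10→15 (via fail)
i=8 'b': node 15→16
i=9 'e': node 16→17
i=10 'c': node 17→18  → match P3@[6:10]
i=11 'c': node 18→1 (via fail)
i=12 'c': node 1→1 (via fail)
i=13 'b': node 1→3 (via fail)
i=14 'd': node 3→25 (via fail)
i=15 'a': node 25→26
i=16 'd': node 26→27
i=17 'b': node 27→28  → match P5@[14:17]
i=18 'e': node 28→9 (via fail)
i=19 'a': node 9→19 (via fail)
i=20 'd': node 19→25 (via fail)
i=21 'e': node 25→9 (via fail)
i=22 'd': node 9→15
i=23 'b': node 15→16
i=24 'e': node 16→17
i=25 'c': node 17→18  → match P3@[21:25]
i=26 'c': node 18→1 (via fail)
i=27 'a': node 1→2  → match P0@[26:27]
i=28 'e': node 2→9 (via fail)
i=29 'e': node 9→10
i=30 'a': node 10→11
i=31 'a': node 11→12
i=32 'e': node 12→13
i=33 'c': node 13→14  → match P2@[28:33]
i=34 'e': node 14→9 (via fail)
i=35 'e': node 9→10
i=36 'a': node 10→11
i=37 'a': node 11→12
i=38 'e': node 12→13
i=39 'c': node 13→14  → match P2@[34:39]
i=40 'e': node 14→9 (via fail)
i=41 'c': node 9→1 (via fail)
i=42 'c': node 1→1 (via fail)
i=43 'a': node 1→2  → match P0@[42:43]
i=44 'a': node 2→19 (via fail)
i=45 'b': node 19→20
i=46 'd': node 20→21
i=47 'a': node 21→22
i=48 'd': node 22→23
i=49 'b': node 23→24  → match P4@[44:49],P5@[46:49]
i=50 'b': node 24→3 (via fail)
i=51 'b': node 3→3 (via fail)
i=52 'a': node 3→4
i=53 'c': node 4→5

Result: [[10,3],[17,5],[25,3],[27,0],[33,2],[39,2],[43,0],[49,4],[49,5]]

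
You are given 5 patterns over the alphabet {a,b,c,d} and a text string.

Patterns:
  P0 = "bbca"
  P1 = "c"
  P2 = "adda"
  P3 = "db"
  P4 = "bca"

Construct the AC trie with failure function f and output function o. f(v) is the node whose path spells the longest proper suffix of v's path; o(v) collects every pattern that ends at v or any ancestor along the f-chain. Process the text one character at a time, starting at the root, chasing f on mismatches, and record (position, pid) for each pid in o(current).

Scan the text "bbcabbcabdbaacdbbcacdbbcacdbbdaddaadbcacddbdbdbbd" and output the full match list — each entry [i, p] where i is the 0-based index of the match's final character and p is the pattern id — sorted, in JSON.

Build automaton:
Trie (insert patterns):
  n0 'ε': a→6 b→1 c→5 d→10
  n1 'b': b→2 c→12
  n2 'bb': c→3
  n3 'bbc': a→4
  n4 'bbca': ·  ←P0
  n5 'c': ·  ←P1
  n6 'a': d→7
  n7 'ad': d→8
  n8 'add': a→9
  n9 'adda': ·  ←P2
  n10 'd': b→11
  n11 'db': ·  ←P3
  n12 'bc': a→13
  n13 'bca': ·  ←P4

Failure links (BFS by depth):
  fail(1) 'b': from fail(0)=0 chase 'b': 0 ⇒ 0;  out=∅∪out(0)=∅
  fail(5) 'c': from fail(0)=0 chase 'c': 0 ⇒ 0;  out={1}∪out(0)={1}
  fail(6) 'a': from fail(0)=0 chase 'a': 0 ⇒ 0;  out=∅∪out(0)=∅
  fail(10) 'd': from fail(0)=0 chase 'd': 0 ⇒ 0;  out=∅∪out(0)=∅
  fail(2) 'bb': from fail(1)=0 chase 'b': 0 ⇒ 1;  out=∅∪out(1)=∅
  fail(7) 'ad': from fail(6)=0 chase 'd': 0 ⇒ 10;  out=∅∪out(10)=∅
  fail(11) 'db': from fail(10)=0 chase 'b': 0 ⇒ 1;  out={3}∪out(1)={3}
  fail(12) 'bc': from fail(1)=0 chase 'c': 0 ⇒ 5;  out=∅∪out(5)={1}
  fail(3) 'bbc': from fail(2)=1 chase 'c': 1 ⇒ 12;  out=∅∪out(12)={1}
  fail(8) 'add': from fail(7)=10 chase 'd': 10→0 ⇒ 10;  out=∅∪out(10)=∅
  fail(13) 'bca': from fail(12)=5 chase 'a': 5→0 ⇒ 6;  out={4}∪out(6)={4}
  fail(4) 'bbca': from fail(3)=12 chase 'a': 12 ⇒ 13;  out={0}∪out(13)={0,4}
  fail(9) 'adda': from fail(8)=10 chase 'a': 10→0 ⇒ 6;  out={2}∪out(6)={2}

Scan:
pos 0 'b': at 1
pos 1 'b': at 2
pos 2 'c': at 3  emit P1@[2:2]
pos 3 'a': at 4  emit P0@[0:3],P4@[1:3]
pos 4 'b': at 1 (fail-walked)
pos 5 'b': at 2
pos 6 'c': at 3  emit P1@[6:6]
pos 7 'a': at 4  emit P0@[4:7],P4@[5:7]
pos 8 'b': at 1 (fail-walked)
pos 9 'd': at 10 (fail-walked)
pos 10 'b': at 11  emit P3@[9:10]
pos 11 'a': at 6 (fail-walked)
pos 12 'a': at 6 (fail-walked)
pos 13 'c': at 5 (fail-walked)  emit P1@[13:13]
pos 14 'd': at 10 (fail-walked)
pos 15 'b': at 11  emit P3@[14:15]
pos 16 'b': at 2 (fail-walked)
pos 17 'c': at 3  emit P1@[17:17]
pos 18 'a': at 4  emit P0@[15:18],P4@[16:18]
pos 19 'c': at 5 (fail-walked)  emit P1@[19:19]
pos 20 'd': at 10 (fail-walked)
pos 21 'b': at 11  emit P3@[20:21]
pos 22 'b': at 2 (fail-walked)
pos 23 'c': at 3  emit P1@[23:23]
pos 24 'a': at 4  emit P0@[21:24],P4@[22:24]
pos 25 'c': at 5 (fail-walked)  emit P1@[25:25]
pos 26 'd': at 10 (fail-walked)
pos 27 'b': at 11  emit P3@[26:27]
pos 28 'b': at 2 (fail-walked)
pos 29 'd': at 10 (fail-walked)
pos 30 'a': at 6 (fail-walked)
pos 31 'd': at 7
pos 32 'd': at 8
pos 33 'a': at 9  emit P2@[30:33]
pos 34 'a': at 6 (fail-walked)
pos 35 'd': at 7
pos 36 'b': at 11 (fail-walked)  emit P3@[35:36]
pos 37 'c': at 12 (fail-walked)  emit P1@[37:37]
pos 38 'a': at 13  emit P4@[36:38]
pos 39 'c': at 5 (fail-walked)  emit P1@[39:39]
pos 40 'd': at 10 (fail-walked)
pos 41 'd': at 10 (fail-walked)
pos 42 'b': at 11  emit P3@[41:42]
pos 43 'd': at 10 (fail-walked)
pos 44 'b': at 11  emit P3@[43:44]
pos 45 'd': at 10 (fail-walked)
pos 46 'b': at 11  emit P3@[45:46]
pos 47 'b': at 2 (fail-walked)
pos 48 'd': at 10 (fail-walked)

All matches (sorted): [[2,1],[3,0],[3,4],[6,1],[7,0],[7,4],[10,3],[13,1],[15,3],[17,1],[18,0],[18,4],[19,1],[21,3],[23,1],[24,0],[24,4],[25,1],[27,3],[33,2],[36,3],[37,1],[38,4],[39,1],[42,3],[44,3],[46,3]]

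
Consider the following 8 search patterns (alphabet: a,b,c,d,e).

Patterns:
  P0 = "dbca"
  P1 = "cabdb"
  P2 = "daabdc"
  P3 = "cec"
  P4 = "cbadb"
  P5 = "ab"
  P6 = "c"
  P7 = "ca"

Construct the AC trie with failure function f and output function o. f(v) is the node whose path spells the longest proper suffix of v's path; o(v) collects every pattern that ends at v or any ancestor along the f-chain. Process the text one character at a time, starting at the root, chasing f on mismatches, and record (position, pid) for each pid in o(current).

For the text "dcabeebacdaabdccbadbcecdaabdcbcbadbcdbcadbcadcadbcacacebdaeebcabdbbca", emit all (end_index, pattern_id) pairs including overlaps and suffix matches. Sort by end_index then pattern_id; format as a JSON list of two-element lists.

Build:
Trie (insert patterns):
  n0 'ε': a→21 c→5 d→1
  n1 'd': a→10 b→2
  n2 'db': c→3
  n3 'dbc': a→4
  n4 'dbca': ·  ←P0
  n5 'c': a→6 b→17 e→15  ←P6
  n6 'ca': b→7  ←P7
  n7 'cab': d→8
  n8 'cabd': b→9
  n9 'cabdb': ·  ←P1
  n10 'da': a→11
  n11 'daa': b→12
  n12 'daab': d→13
  n13 'daabd': c→14
  n14 'daabdc': ·  ←P2
  n15 'ce': c→16
  n16 'cec': ·  ←P3
  n17 'cb': a→18
  n18 'cba': d→19
  n19 'cbad': b→20
  n20 'cbadb': ·  ←P4
  n21 'a': b→22
  n22 'ab': ·  ←P5

Failure links (BFS by depth):
  fail(1) 'd': from fail(0)=0 chase 'd': 0 ⇒ 0;  out=∅∪out(0)=∅
  fail(5) 'c': from fail(0)=0 chase 'c': 0 ⇒ 0;  out={6}∪out(0)={6}
  fail(21) 'a': from fail(0)=0 chase 'a': 0 ⇒ 0;  out=∅∪out(0)=∅
  fail(2) 'db': from fail(1)=0 chase 'b': 0 ⇒ 0;  out=∅∪out(0)=∅
  fail(6) 'ca': from fail(5)=0 chase 'a': 0 ⇒ 21;  out={7}∪out(21)={7}
  fail(10) 'da': from fail(1)=0 chase 'a': 0 ⇒ 21;  out=∅∪out(21)=∅
  fail(15) 'ce': from fail(5)=0 chase 'e': 0 ⇒ 0;  out=∅∪out(0)=∅
  fail(17) 'cb': from fail(5)=0 chase 'b': 0 ⇒ 0;  out=∅∪out(0)=∅
  fail(22) 'ab': from fail(21)=0 chase 'b': 0 ⇒ 0;  out={5}∪out(0)={5}
  fail(3) 'dbc': from fail(2)=0 chase 'c': 0 ⇒ 5;  out=∅∪out(5)={6}
  fail(7) 'cab': from fail(6)=21 chase 'b': 21 ⇒ 22;  out=∅∪out(22)={5}
  fail(11) 'daa': from fail(10)=21 chase 'a': 21→0 ⇒ 21;  out=∅∪out(21)=∅
  fail(16) 'cec': from fail(15)=0 chase 'c': 0 ⇒ 5;  out={3}∪out(5)={3,6}
  fail(18) 'cba': from fail(17)=0 chase 'a': 0 ⇒ 21;  out=∅∪out(21)=∅
  fail(4) 'dbca': from fail(3)=5 chase 'a': 5 ⇒ 6;  out={0}∪out(6)={0,7}
  fail(8) 'cabd': from fail(7)=22 chase 'd': 22→0 ⇒ 1;  out=∅∪out(1)=∅
  fail(12) 'daab': from fail(11)=21 chase 'b': 21 ⇒ 22;  out=∅∪out(22)={5}
  fail(19) 'cbad': from fail(18)=21 chase 'd': 21→0 ⇒ 1;  out=∅∪out(1)=∅
  fail(9) 'cabdb': from fail(8)=1 chase 'b': 1 ⇒ 2;  out={1}∪out(2)={1}
  fail(13) 'daabd': from fail(12)=22 chase 'd': 22→0 ⇒ 1;  out=∅∪out(1)=∅
  fail(20) 'cbadb': from fail(19)=1 chase 'b': 1 ⇒ 2;  out={4}∪out(2)={4}
  fail(14) 'daabdc': from fail(13)=1 chase 'c': 1→0 ⇒ 5;  out={2}∪out(5)={2,6}

Text stream:
[0] read 'd'  n0⇒n1
[1] read 'c'  n1⇒n5 ·f  emit P6@[1:1]
[2] read 'a'  n5⇒n6  emit P7@[1:2]
[3] read 'b'  n6⇒n7  emit P5@[2:3]
[4] read 'e'  n7⇒n0 ·f
[5] read 'e'  n0⇒n0
[6] read 'b'  n0⇒n0
[7] read 'a'  n0⇒n21
[8] read 'c'  n21⇒n5 ·f  emit P6@[8:8]
[9] read 'd'  n5⇒n1 ·f
[10] read 'a'  n1⇒n10
[11] read 'a'  n10⇒n11
[12] read 'b'  n11⇒n12  emit P5@[11:12]
[13] read 'd'  n12⇒n13
[14] read 'c'  n13⇒n14  emit P2@[9:14],P6@[14:14]
[15] read 'c'  n14⇒n5 ·f  emit P6@[15:15]
[16] read 'b'  n5⇒n17
[17] read 'a'  n17⇒n18
[18] read 'd'  n18⇒n19
[19] read 'b'  n19⇒n20  emit P4@[15:19]
[20] read 'c'  n20⇒n3 ·f  emit P6@[20:20]
[21] read 'e'  n3⇒n15 ·f
[22] read 'c'  n15⇒n16  emit P3@[20:22],P6@[22:22]
[23] read 'd'  n16⇒n1 ·f
[24] read 'a'  n1⇒n10
[25] read 'a'  n10⇒n11
[26] read 'b'  n11⇒n12  emit P5@[25:26]
[27] read 'd'  n12⇒n13
[28] read 'c'  n13⇒n14  emit P2@[23:28],P6@[28:28]
[29] read 'b'  n14⇒n17 ·f
[30] read 'c'  n17⇒n5 ·f  emit P6@[30:30]
[31] read 'b'  n5⇒n17
[32] read 'a'  n17⇒n18
[33] read 'd'  n18⇒n19
[34] read 'b'  n19⇒n20  emit P4@[30:34]
[35] read 'c'  n20⇒n3 ·f  emit P6@[35:35]
[36] read 'd'  n3⇒n1 ·f
[37] read 'b'  n1⇒n2
[38] read 'c'  n2⇒n3  emit P6@[38:38]
[39] read 'a'  n3⇒n4  emit P0@[36:39],P7@[38:39]
[40] read 'd'  n4⇒n1 ·f
[41] read 'b'  n1⇒n2
[42] read 'c'  n2⇒n3  emit P6@[42:42]
[43] read 'a'  n3⇒n4  emit P0@[40:43],P7@[42:43]
[44] read 'd'  n4⇒n1 ·f
[45] read 'c'  n1⇒n5 ·f  emit P6@[45:45]
[46] read 'a'  n5⇒n6  emit P7@[45:46]
[47] read 'd'  n6⇒n1 ·f
[48] read 'b'  n1⇒n2
[49] read 'c'  n2⇒n3  emit P6@[49:49]
[50] read 'a'  n3⇒n4  emit P0@[47:50],P7@[49:50]
[51] read 'c'  n4⇒n5 ·f  emit P6@[51:51]
[52] read 'a'  n5⇒n6  emit P7@[51:52]
[53] read 'c'  n6⇒n5 ·f  emit P6@[53:53]
[54] read 'e'  n5⇒n15
[55] read 'b'  n15⇒n0 ·f
[56] read 'd'  n0⇒n1
[57] read 'a'  n1⇒n10
[58] read 'e'  n10⇒n0 ·f
[59] read 'e'  n0⇒n0
[60] read 'b'  n0⇒n0
[61] read 'c'  n0⇒n5  emit P6@[61:61]
[62] read 'a'  n5⇒n6  emit P7@[61:62]
[63] read 'b'  n6⇒n7  emit P5@[62:63]
[64] read 'd'  n7⇒n8
[65] read 'b'  n8⇒n9  emit P1@[61:65]
[66] read 'b'  n9⇒n0 ·f
[67] read 'c'  n0⇒n5  emit P6@[67:67]
[68] read 'a'  n5⇒n6  emit P7@[67:68]

Matches: [[1,6],[2,7],[3,5],[8,6],[12,5],[14,2],[14,6],[15,6],[19,4],[20,6],[22,3],[22,6],[26,5],[28,2],[28,6],[30,6],[34,4],[35,6],[38,6],[39,0],[39,7],[42,6],[43,0],[43,7],[45,6],[46,7],[49,6],[50,0],[50,7],[51,6],[52,7],[53,6],[61,6],[62,7],[63,5],[65,1],[67,6],[68,7]]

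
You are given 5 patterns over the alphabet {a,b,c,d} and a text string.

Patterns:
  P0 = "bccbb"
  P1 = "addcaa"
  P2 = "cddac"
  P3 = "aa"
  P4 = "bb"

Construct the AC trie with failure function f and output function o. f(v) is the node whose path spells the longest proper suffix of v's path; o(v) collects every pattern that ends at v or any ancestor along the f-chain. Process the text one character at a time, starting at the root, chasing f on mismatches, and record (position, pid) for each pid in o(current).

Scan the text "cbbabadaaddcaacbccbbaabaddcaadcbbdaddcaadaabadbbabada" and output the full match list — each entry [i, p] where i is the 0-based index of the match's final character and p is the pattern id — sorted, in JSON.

Build:
Trie nodes:
  0='ε' goto a→6 b→1 c→12
  1='b' goto b→18 c→2
  2='bc' goto c→3
  3='bcc' goto b→4
  4='bccb' goto b→5
  5='bccbb' goto ·  ←P0
  6='a' goto a→17 d→7
  7='ad' goto d→8
  8='add' goto c→9
  9='addc' goto a→10
  10='addca' goto a→11
  11='addcaa' goto ·  ←P1
  12='c' goto d→13
  13='cd' goto d→14
  14='cdd' goto a→15
  15='cdda' goto c→16
  16='cddac' goto ·  ←P2
  17='aa' goto ·  ←P3
  18='bb' goto ·  ←P4

Failure links (BFS by depth):
  fail(1) 'b': from fail(0)=0 chase 'b': 0 ⇒ 0;  out=∅∪out(0)=∅
  fail(6) 'a': from fail(0)=0 chase 'a': 0 ⇒ 0;  out=∅∪out(0)=∅
  fail(12) 'c': from fail(0)=0 chase 'c': 0 ⇒ 0;  out=∅∪out(0)=∅
  fail(2) 'bc': from fail(1)=0 chase 'c': 0 ⇒ 12;  out=∅∪out(12)=∅
  fail(7) 'ad': from fail(6)=0 chase 'd': 0 ⇒ 0;  out=∅∪out(0)=∅
  fail(13) 'cd': from fail(12)=0 chase 'd': 0 ⇒ 0;  out=∅∪out(0)=∅
  fail(17) 'aa': from fail(6)=0 chase 'a': 0 ⇒ 6;  out={3}∪out(6)={3}
  fail(18) 'bb': from fail(1)=0 chase 'b': 0 ⇒ 1;  out={4}∪out(1)={4}
  fail(3) 'bcc': from fail(2)=12 chase 'c': 12→0 ⇒ 12;  out=∅∪out(12)=∅
  fail(8) 'add': from fail(7)=0 chase 'd': 0 ⇒ 0;  out=∅∪out(0)=∅
  fail(14) 'cdd': from fail(13)=0 chase 'd': 0 ⇒ 0;  out=∅∪out(0)=∅
  fail(4) 'bccb': from fail(3)=12 chase 'b': 12→0 ⇒ 1;  out=∅∪out(1)=∅
  fail(9) 'addc': from fail(8)=0 chase 'c': 0 ⇒ 12;  out=∅∪out(12)=∅
  fail(15) 'cdda': from fail(14)=0 chase 'a': 0 ⇒ 6;  out=∅∪out(6)=∅
  fail(5) 'bccbb': from fail(4)=1 chase 'b': 1 ⇒ 18;  out={0}∪out(18)={0,4}
  fail(10) 'addca': from fail(9)=12 chase 'a': 12→0 ⇒ 6;  out=∅∪out(6)=∅
  fail(16) 'cddac': from fail(15)=6 chase 'c': 6→0 ⇒ 12;  out={2}∪out(12)={2}
  fail(11) 'addcaa': from fail(10)=6 chase 'a': 6 ⇒ 17;  out={1}∪out(17)={1,3}

Scan:
[0] read 'c'  n0⇒n12
[1] read 'b'  n12⇒n1 (via fail)
[2] read 'b'  n1⇒n18  ** P4@[1:2]
[3] read 'a'  n18⇒n6 (via fail)
[4] read 'b'  n6⇒n1 (via fail)
[5] read 'a'  n1⇒n6 (via fail)
[6] read 'd'  n6⇒n7
[7] read 'a'  n7⇒n6 (via fail)
[8] read 'a'  n6⇒n17  ** P3@[7:8]
[9] read 'd'  n17⇒n7 (via fail)
[10] read 'd'  n7⇒n8
[11] read 'c'  n8⇒n9
[12] read 'a'  n9⇒n10
[13] read 'a'  n10⇒n11  ** P1@[8:13],P3@[12:13]
[14] read 'c'  n11⇒n12 (via fail)
[15] read 'b'  n12⇒n1 (via fail)
[16] read 'c'  n1⇒n2
[17] read 'c'  n2⇒n3
[18] read 'b'  n3⇒n4
[19] read 'b'  n4⇒n5  ** P0@[15:19],P4@[18:19]
[20] read 'a'  n5⇒n6 (via fail)
[21] read 'a'  n6⇒n17  ** P3@[20:21]
[22] read 'b'  n17⇒n1 (via fail)
[23] read 'a'  n1⇒n6 (via fail)
[24] read 'd'  n6⇒n7
[25] read 'd'  n7⇒n8
[26] read 'c'  n8⇒n9
[27] read 'a'  n9⇒n10
[28] read 'a'  n10⇒n11  ** P1@[23:28],P3@[27:28]
[29] read 'd'  n11⇒n7 (via fail)
[30] read 'c'  n7⇒n12 (via fail)
[31] read 'b'  n12⇒n1 (via fail)
[32] read 'b'  n1⇒n18  ** P4@[31:32]
[33] read 'd'  n18⇒n0 (via fail)
[34] read 'a'  n0⇒n6
[35] read 'd'  n6⇒n7
[36] read 'd'  n7⇒n8
[37] read 'c'  n8⇒n9
[38] read 'a'  n9⇒n10
[39] read 'a'  n10⇒n11  ** P1@[34:39],P3@[38:39]
[40] read 'd'  n11⇒n7 (via fail)
[41] read 'a'  n7⇒n6 (via fail)
[42] read 'a'  n6⇒n17  ** P3@[41:42]
[43] read 'b'  n17⇒n1 (via fail)
[44] read 'a'  n1⇒n6 (via fail)
[45] read 'd'  n6⇒n7
[46] read 'b'  n7⇒n1 (via fail)
[47] read 'b'  n1⇒n18  ** P4@[46:47]
[48] read 'a'  n18⇒n6 (via fail)
[49] read 'b'  n6⇒n1 (via fail)
[50] read 'a'  n1⇒n6 (via fail)
[51] read 'd'  n6⇒n7
[52] read 'a'  n7⇒n6 (via fail)

All matches (sorted): [[2,4],[8,3],[13,1],[13,3],[19,0],[19,4],[21,3],[28,1],[28,3],[32,4],[39,1],[39,3],[42,3],[47,4]]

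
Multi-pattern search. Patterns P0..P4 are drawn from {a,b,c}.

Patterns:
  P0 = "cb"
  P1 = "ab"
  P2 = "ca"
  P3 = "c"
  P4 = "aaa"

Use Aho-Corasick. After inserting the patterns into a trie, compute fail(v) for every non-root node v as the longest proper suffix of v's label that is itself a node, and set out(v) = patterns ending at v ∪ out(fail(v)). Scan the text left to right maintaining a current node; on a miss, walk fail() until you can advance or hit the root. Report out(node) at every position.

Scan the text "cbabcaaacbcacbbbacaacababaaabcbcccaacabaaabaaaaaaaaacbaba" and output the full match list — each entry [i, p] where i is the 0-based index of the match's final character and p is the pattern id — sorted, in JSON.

Construct AC machine:
Trie (insert patterns):
  n0 'ε': a→3 c→1
  n1 'c': a→5 b→2  ←P3
  n2 'cb': ·  ←P0
  n3 'a': a→6 b→4
  n4 'ab': ·  ←P1
  n5 'ca': ·  ←P2
  n6 'aa': a→7
  n7 'aaa': ·  ←P4

BFS fail/out derivation:
  fail(1) 'c': from fail(0)=0 chase 'c': 0 ⇒ 0;  out={3}∪out(0)={3}
  fail(3) 'a': from fail(0)=0 chase 'a': 0 ⇒ 0;  out=∅∪out(0)=∅
  fail(2) 'cb': from fail(1)=0 chase 'b': 0 ⇒ 0;  out={0}∪out(0)={0}
  fail(4) 'ab': from fail(3)=0 chase 'b': 0 ⇒ 0;  out={1}∪out(0)={1}
  fail(5) 'ca': from fail(1)=0 chase 'a': 0 ⇒ 3;  out={2}∪out(3)={2}
  fail(6) 'aa': from fail(3)=0 chase 'a': 0 ⇒ 3;  out=∅∪out(3)=∅
  fail(7) 'aaa': from fail(6)=3 chase 'a': 3 ⇒ 6;  out={4}∪out(6)={4}

Scan:
pos 0 'c': at 1  ** P3@[0:0]
pos 1 'b': at 2  ** P0@[0:1]
pos 2 'a': at 3 (via fail)
pos 3 'b': at 4  ** P1@[2:3]
pos 4 'c': at 1 (via fail)  ** P3@[4:4]
pos 5 'a': at 5  ** P2@[4:5]
pos 6 'a': at 6 (via fail)
pos 7 'a': at 7  ** P4@[5:7]
pos 8 'c': at 1 (via fail)  ** P3@[8:8]
pos 9 'b': at 2  ** P0@[8:9]
pos 10 'c': at 1 (via fail)  ** P3@[10:10]
pos 11 'a': at 5  ** P2@[10:11]
pos 12 'c': at 1 (via fail)  ** P3@[12:12]
pos 13 'b': at 2  ** P0@[12:13]
pos 14 'b': at 0 (via fail)
pos 15 'b': at 0
pos 16 'a': at 3
pos 17 'c': at 1 (via fail)  ** P3@[17:17]
pos 18 'a': at 5  ** P2@[17:18]
pos 19 'a': at 6 (via fail)
pos 20 'c': at 1 (via fail)  ** P3@[20:20]
pos 21 'a': at 5  ** P2@[20:21]
pos 22 'b': at 4 (via fail)  ** P1@[21:22]
pos 23 'a': at 3 (via fail)
pos 24 'b': at 4  ** P1@[23:24]
pos 25 'a': at 3 (via fail)
pos 26 'a': at 6
pos 27 'a': at 7  ** P4@[25:27]
pos 28 'b': at 4 (via fail)  ** P1@[27:28]
pos 29 'c': at 1 (via fail)  ** P3@[29:29]
pos 30 'b': at 2  ** P0@[29:30]
pos 31 'c': at 1 (via fail)  ** P3@[31:31]
pos 32 'c': at 1 (via fail)  ** P3@[32:32]
pos 33 'c': at 1 (via fail)  ** P3@[33:33]
pos 34 'a': at 5  ** P2@[33:34]
pos 35 'a': at 6 (via fail)
pos 36 'c': at 1 (via fail)  ** P3@[36:36]
pos 37 'a': at 5  ** P2@[36:37]
pos 38 'b': at 4 (via fail)  ** P1@[37:38]
pos 39 'a': at 3 (via fail)
pos 40 'a': at 6
pos 41 'a': at 7  ** P4@[39:41]
pos 42 'b': at 4 (via fail)  ** P1@[41:42]
pos 43 'a': at 3 (via fail)
pos 44 'a': at 6
pos 45 'a': at 7  ** P4@[43:45]
pos 46 'a': at 7 (via fail)  ** P4@[44:46]
pos 47 'a': at 7 (via fail)  ** P4@[45:47]
pos 48 'a': at 7 (via fail)  ** P4@[46:48]
pos 49 'a': at 7 (via fail)  ** P4@[47:49]
pos 50 'a': at 7 (via fail)  ** P4@[48:50]
pos 51 'a': at 7 (via fail)  ** P4@[49:51]
pos 52 'c': at 1 (via fail)  ** P3@[52:52]
pos 53 'b': at 2  ** P0@[52:53]
pos 54 'a': at 3 (via fail)
pos 55 'b': at 4  ** P1@[54:55]
pos 56 'a': at 3 (via fail)

Matches: [[0,3],[1,0],[3,1],[4,3],[5,2],[7,4],[8,3],[9,0],[10,3],[11,2],[12,3],[13,0],[17,3],[18,2],[20,3],[21,2],[22,1],[24,1],[27,4],[28,1],[29,3],[30,0],[31,3],[32,3],[33,3],[34,2],[36,3],[37,2],[38,1],[41,4],[42,1],[45,4],[46,4],[47,4],[48,4],[49,4],[50,4],[51,4],[52,3],[53,0],[55,1]]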